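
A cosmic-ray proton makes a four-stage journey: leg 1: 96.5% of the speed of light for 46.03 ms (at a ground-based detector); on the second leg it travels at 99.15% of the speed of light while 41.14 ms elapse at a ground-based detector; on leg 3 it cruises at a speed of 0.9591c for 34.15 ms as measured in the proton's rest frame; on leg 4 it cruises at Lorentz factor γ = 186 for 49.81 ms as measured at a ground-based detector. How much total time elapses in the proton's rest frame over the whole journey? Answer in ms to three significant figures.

τ = 51.8 ms

Leg 1: β = 0.965; γ = 1/√(1 − 0.965²) = 1/√0.06878 = 3.813; τ_1 = 46.03/3.813 = 12.07 ms.
Leg 2: β = 0.9915; γ = 1/√(1 − 0.9915²) = 1/√0.01693 = 7.686; τ_2 = 41.14/7.686 = 5.353 ms.
Leg 3: 34.15 ms is already measured in the proton's rest frame.
Leg 4: γ = 186; τ_4 = 49.81/186.0 = 0.2678 ms.
Total: 12.07 + 5.353 + 34.15 + 0.2678 ms.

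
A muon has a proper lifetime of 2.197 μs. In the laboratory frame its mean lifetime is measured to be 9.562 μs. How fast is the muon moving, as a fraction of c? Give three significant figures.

v = 0.973c

γ = Δt/τ₀ = 9.562/2.197 = 4.352
β = √(1 − 1/γ²) = √(1 − 0.05279) = √0.9472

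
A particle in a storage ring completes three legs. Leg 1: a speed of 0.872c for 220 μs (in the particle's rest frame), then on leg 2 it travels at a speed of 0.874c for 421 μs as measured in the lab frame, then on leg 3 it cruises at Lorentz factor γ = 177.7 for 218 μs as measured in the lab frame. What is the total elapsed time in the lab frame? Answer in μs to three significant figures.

Leg 1: γ = 1/√(1 − 0.872²) = 1/√0.2396 = 2.043; Δt_1 = 2.043 × 220 = 449.4 μs.
Leg 2: 421 μs is already measured in the lab frame.
Leg 3: 218 μs is already measured in the lab frame.
Total: 449.4 + 421.0 + 218.0 μs.

Δt = 1090 μs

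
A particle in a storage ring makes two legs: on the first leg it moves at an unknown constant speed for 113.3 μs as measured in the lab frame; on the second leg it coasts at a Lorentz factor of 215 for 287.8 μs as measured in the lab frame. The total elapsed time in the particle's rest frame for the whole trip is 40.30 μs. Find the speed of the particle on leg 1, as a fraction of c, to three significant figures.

β = 0.939

Leg 1: speed unknown; τ_1 = 113.3/γ_1.
Leg 2: γ = 215; τ_2 = 287.8/215.0 = 1.339 μs.
Total proper time: τ_1 + 1.339 = 40.30, so τ_1 = 40.30 − 1.339 = 38.96 μs.
γ_1 = 113.3/38.96 = 2.908; β = √(1 − 1/γ²) = √0.8817.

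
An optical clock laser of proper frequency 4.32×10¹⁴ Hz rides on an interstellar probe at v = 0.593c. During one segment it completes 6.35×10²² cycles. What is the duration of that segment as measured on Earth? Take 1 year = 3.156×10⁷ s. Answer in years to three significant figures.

Δt = 5.78 years

γ = 1/√(1 − 0.593²) = 1/√0.6484 = 1.242
Proper time for N cycles: τ = N/f = 6.35×10²²/(4.32×10¹⁴) = 1.470×10⁸ s = 4.658 years.
Lab-frame duration Δt = γτ = 1.242 × 4.658 = 5.784 years.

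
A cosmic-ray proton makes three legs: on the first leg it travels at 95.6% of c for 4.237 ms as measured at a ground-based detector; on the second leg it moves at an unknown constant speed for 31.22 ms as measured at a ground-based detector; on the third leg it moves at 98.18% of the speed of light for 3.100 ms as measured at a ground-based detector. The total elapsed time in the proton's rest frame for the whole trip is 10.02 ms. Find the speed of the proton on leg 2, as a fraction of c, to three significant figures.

β = 0.965

Leg 1: β = 0.956; γ = 1/√(1 − 0.956²) = 1/√0.08606 = 3.409; τ_1 = 4.237/3.409 = 1.243 ms.
Leg 2: speed unknown; τ_2 = 31.22/γ_2.
Leg 3: β = 0.9818; γ = 1/√(1 − 0.9818²) = 1/√0.03607 = 5.265; τ_3 = 3.100/5.265 = 0.5887 ms.
Total proper time: 1.243 + τ_2 + 0.5887 = 10.02, so τ_2 = 10.02 − 1.832 = 8.188 ms.
γ_2 = 31.22/8.188 = 3.813; β = √(1 − 1/γ²) = √0.9312.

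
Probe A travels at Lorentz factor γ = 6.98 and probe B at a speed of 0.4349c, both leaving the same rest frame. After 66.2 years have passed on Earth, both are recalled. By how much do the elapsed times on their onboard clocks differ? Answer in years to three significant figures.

|τ_A − τ_B| = 50.1 years

A: γ = 6.98; τ_A = 66.2/6.980 = 9.484 years.
B: γ = 1/√(1 − 0.4349²) = 1/√0.8109 = 1.111; τ_B = 66.2/1.111 = 59.61 years.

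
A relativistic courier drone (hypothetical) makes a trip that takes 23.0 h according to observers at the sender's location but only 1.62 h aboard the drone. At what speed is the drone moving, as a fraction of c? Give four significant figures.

v = 0.9975c

The proper time is measured aboard the drone (both events occur at the drone's location); Δt is measured at the sender's location. γ = Δt/τ = 23.0/1.62 = 14.20.
β = √(1 − 1/γ²) = √(1 − 0.004961) = √0.9950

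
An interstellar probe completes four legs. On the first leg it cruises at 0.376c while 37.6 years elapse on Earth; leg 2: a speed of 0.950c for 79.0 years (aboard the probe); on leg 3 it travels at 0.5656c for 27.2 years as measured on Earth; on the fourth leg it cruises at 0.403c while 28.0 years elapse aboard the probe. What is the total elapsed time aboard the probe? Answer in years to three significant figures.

Leg 1: γ = 1/√(1 − 0.376²) = 1/√0.8586 = 1.079; τ_1 = 37.6/1.079 = 34.84 years.
Leg 2: 79.0 years is already measured aboard the probe.
Leg 3: γ = 1/√(1 − 0.5656²) = 1/√0.6801 = 1.213; τ_3 = 27.2/1.213 = 22.43 years.
Leg 4: 28.0 years is already measured aboard the probe.
Total: 34.84 + 79.00 + 22.43 + 28.00 years.

τ = 164 years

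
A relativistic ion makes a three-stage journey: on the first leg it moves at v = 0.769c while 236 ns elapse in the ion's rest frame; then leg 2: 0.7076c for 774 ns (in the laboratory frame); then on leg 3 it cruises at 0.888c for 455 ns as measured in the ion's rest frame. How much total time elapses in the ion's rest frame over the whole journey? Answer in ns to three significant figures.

Leg 1: 236 ns is already measured in the ion's rest frame.
Leg 2: γ = 1/√(1 − 0.7076²) = 1/√0.4993 = 1.415; τ_2 = 774/1.415 = 546.9 ns.
Leg 3: 455 ns is already measured in the ion's rest frame.
Total: 236.0 + 546.9 + 455.0 ns.

τ = 1240 ns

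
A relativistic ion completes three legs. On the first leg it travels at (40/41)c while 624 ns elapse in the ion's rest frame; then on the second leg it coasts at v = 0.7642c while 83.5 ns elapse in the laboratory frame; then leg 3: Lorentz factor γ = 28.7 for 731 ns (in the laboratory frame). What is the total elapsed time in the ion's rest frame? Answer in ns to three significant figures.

Leg 1: 624 ns is already measured in the ion's rest frame.
Leg 2: γ = 1/√(1 − 0.7642²) = 1/√0.4160 = 1.550; τ_2 = 83.5/1.550 = 53.86 ns.
Leg 3: γ = 28.7; τ_3 = 731/28.70 = 25.47 ns.
Total: 624.0 + 53.86 + 25.47 ns.

τ = 703 ns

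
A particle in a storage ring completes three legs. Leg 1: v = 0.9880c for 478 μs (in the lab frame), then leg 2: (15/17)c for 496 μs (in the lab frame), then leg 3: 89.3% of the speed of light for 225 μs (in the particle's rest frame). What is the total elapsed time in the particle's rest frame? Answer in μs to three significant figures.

Leg 1: γ = 1/√(1 − 0.9880²) = 1/√0.02386 = 6.474; τ_1 = 478/6.474 = 73.83 μs.
Leg 2: γ = 1/√(1 − (15/17)²) = 17/8 = 2.125; τ_2 = 496/2.125 = 233.4 μs.
Leg 3: 225 μs is already measured in the particle's rest frame.
Total: 73.83 + 233.4 + 225.0 μs.

τ = 532 μs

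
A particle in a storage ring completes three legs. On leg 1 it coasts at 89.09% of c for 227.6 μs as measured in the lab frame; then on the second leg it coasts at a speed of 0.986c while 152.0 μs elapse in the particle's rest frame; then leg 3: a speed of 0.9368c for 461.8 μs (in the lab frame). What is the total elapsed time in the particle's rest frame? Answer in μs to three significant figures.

Leg 1: β = 0.8909; γ = 1/√(1 − 0.8909²) = 1/√0.2063 = 2.202; τ_1 = 227.6/2.202 = 103.4 μs.
Leg 2: 152.0 μs is already measured in the particle's rest frame.
Leg 3: γ = 1/√(1 − 0.9368²) = 1/√0.1224 = 2.858; τ_3 = 461.8/2.858 = 161.6 μs.
Total: 103.4 + 152.0 + 161.6 μs.

τ = 417 μs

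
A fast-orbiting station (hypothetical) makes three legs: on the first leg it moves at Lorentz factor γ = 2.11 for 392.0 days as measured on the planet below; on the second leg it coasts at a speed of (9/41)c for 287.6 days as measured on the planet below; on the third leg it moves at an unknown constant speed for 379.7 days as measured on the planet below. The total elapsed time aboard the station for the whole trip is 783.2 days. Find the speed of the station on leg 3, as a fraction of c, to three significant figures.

Leg 1: γ = 2.11; τ_1 = 392.0/2.110 = 185.8 days.
Leg 2: γ = 1/√(1 − (9/41)²) = 41/40 = 1.025; τ_2 = 287.6/1.025 = 280.6 days.
Leg 3: speed unknown; τ_3 = 379.7/γ_3.
Total proper time: 185.8 + 280.6 + τ_3 = 783.2, so τ_3 = 783.2 − 466.4 = 316.8 days.
γ_3 = 379.7/316.8 = 1.198; β = √(1 − 1/γ²) = √0.3037.

β = 0.551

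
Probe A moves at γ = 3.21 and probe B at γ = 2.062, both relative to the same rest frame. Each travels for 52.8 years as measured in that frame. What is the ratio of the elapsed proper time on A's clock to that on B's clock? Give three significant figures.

τ_A/τ_B = 0.642

A: γ = 3.21. B: γ = 2.062.
τ_A/τ_B = γ_B/γ_A = 2.062/3.210 = 0.6424, so τ_A/τ_B = 0.6424.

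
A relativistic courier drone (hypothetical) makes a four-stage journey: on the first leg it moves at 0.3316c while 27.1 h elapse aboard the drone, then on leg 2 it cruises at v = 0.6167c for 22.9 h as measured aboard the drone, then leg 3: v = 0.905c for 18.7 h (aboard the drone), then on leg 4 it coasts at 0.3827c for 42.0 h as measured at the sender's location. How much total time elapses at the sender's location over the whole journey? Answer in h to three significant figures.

Leg 1: γ = 1/√(1 − 0.3316²) = 1/√0.8900 = 1.060; Δt_1 = 1.060 × 27.1 = 28.73 h.
Leg 2: γ = 1/√(1 − 0.6167²) = 1/√0.6197 = 1.270; Δt_2 = 1.270 × 22.9 = 29.09 h.
Leg 3: γ = 1/√(1 − 0.905²) = 1/√0.1810 = 2.351; Δt_3 = 2.351 × 18.7 = 43.96 h.
Leg 4: 42.0 h is already measured at the sender's location.
Total: 28.73 + 29.09 + 43.96 + 42.00 h.

Δt = 144 h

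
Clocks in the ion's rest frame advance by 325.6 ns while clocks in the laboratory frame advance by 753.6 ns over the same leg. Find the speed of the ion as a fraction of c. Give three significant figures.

β = 0.902

The proper time is measured in the ion's rest frame (both events occur at the ion's location); Δt is measured in the laboratory frame. γ = Δt/τ = 753.6/325.6 = 2.314.
β = √(1 − 1/γ²) = √(1 − 0.1867) = √0.8133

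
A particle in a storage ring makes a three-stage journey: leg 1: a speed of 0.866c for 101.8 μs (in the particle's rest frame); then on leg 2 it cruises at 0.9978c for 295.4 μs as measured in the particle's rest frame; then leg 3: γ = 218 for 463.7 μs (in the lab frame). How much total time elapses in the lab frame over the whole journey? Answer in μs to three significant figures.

Leg 1: γ = 1/√(1 − 0.866²) = 1/√0.2500 = 2.000; Δt_1 = 2.000 × 101.8 = 203.6 μs.
Leg 2: γ = 1/√(1 − 0.9978²) = 1/√0.004395 = 15.08; Δt_2 = 15.08 × 295.4 = 4456 μs.
Leg 3: 463.7 μs is already measured in the lab frame.
Total: 203.6 + 4456 + 463.7 μs.

Δt = 5120 μs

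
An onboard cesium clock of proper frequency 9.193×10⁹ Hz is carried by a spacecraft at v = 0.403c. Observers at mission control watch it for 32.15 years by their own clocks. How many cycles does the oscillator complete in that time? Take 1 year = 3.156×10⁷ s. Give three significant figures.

γ = 1/√(1 − 0.403²) = 1/√0.8376 = 1.093
During 32.15 years of lab time, the oscillator's proper time advances by τ = Δt/γ = 32.15/1.093 = 29.42 years = 9.286×10⁸ s.
N = f × τ = 9.193×10⁹ × 9.286×10⁸ = 8.537×10¹⁸.

N = 8.54×10¹⁸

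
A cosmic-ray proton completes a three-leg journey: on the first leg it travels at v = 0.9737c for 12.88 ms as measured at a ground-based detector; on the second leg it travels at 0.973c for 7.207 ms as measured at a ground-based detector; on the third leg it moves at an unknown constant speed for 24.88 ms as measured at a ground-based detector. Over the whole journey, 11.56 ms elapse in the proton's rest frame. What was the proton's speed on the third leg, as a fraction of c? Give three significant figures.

Leg 1: γ = 1/√(1 − 0.9737²) = 1/√0.05191 = 4.389; τ_1 = 12.88/4.389 = 2.935 ms.
Leg 2: γ = 1/√(1 − 0.973²) = 1/√0.05327 = 4.333; τ_2 = 7.207/4.333 = 1.663 ms.
Leg 3: speed unknown; τ_3 = 24.88/γ_3.
Total proper time: 2.935 + 1.663 + τ_3 = 11.56, so τ_3 = 11.56 − 4.598 = 6.962 ms.
γ_3 = 24.88/6.962 = 3.574; β = √(1 − 1/γ²) = √0.9217.

β = 0.960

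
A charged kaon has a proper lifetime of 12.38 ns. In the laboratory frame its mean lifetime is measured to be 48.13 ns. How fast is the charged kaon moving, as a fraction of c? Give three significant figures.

v = 0.966c

γ = Δt/τ₀ = 48.13/12.38 = 3.888
β = √(1 − 1/γ²) = √(1 − 0.06616) = √0.9338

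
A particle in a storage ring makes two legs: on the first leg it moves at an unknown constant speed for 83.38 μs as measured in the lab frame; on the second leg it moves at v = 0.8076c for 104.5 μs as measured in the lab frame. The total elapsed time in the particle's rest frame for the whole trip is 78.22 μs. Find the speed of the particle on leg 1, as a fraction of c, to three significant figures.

β = 0.980

Leg 1: speed unknown; τ_1 = 83.38/γ_1.
Leg 2: γ = 1/√(1 − 0.8076²) = 1/√0.3478 = 1.696; τ_2 = 104.5/1.696 = 61.63 μs.
Total proper time: τ_1 + 61.63 = 78.22, so τ_1 = 78.22 − 61.63 = 16.59 μs.
γ_1 = 83.38/16.59 = 5.025; β = √(1 − 1/γ²) = √0.9604.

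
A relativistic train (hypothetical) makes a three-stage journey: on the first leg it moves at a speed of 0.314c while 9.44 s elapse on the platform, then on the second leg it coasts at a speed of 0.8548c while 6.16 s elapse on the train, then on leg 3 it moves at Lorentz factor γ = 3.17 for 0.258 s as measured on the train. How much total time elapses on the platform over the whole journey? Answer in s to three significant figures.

Leg 1: 9.44 s is already measured on the platform.
Leg 2: γ = 1/√(1 − 0.8548²) = 1/√0.2693 = 1.927; Δt_2 = 1.927 × 6.16 = 11.87 s.
Leg 3: γ = 3.17; Δt_3 = 3.170 × 0.258 = 0.8179 s.
Total: 9.440 + 11.87 + 0.8179 s.

Δt = 22.1 s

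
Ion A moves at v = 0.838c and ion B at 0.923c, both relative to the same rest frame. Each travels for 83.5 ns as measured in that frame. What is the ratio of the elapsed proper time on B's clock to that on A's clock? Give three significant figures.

τ_B/τ_A = 0.705

A: γ = 1/√(1 − 0.838²) = 1/√0.2978 = 1.833. B: γ = 1/√(1 − 0.923²) = 1/√0.1481 = 2.599.
τ_A/τ_B = γ_B/γ_A = 2.599/1.833 = 1.418, so τ_B/τ_A = 0.7052.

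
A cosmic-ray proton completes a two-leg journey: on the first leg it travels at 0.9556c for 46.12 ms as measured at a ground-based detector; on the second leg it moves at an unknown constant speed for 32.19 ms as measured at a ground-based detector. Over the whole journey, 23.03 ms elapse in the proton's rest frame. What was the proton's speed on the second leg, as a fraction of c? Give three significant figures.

β = 0.956

Leg 1: γ = 1/√(1 − 0.9556²) = 1/√0.08683 = 3.394; τ_1 = 46.12/3.394 = 13.59 ms.
Leg 2: speed unknown; τ_2 = 32.19/γ_2.
Total proper time: 13.59 + τ_2 = 23.03, so τ_2 = 23.03 − 13.59 = 9.440 ms.
γ_2 = 32.19/9.440 = 3.410; β = √(1 − 1/γ²) = √0.9140.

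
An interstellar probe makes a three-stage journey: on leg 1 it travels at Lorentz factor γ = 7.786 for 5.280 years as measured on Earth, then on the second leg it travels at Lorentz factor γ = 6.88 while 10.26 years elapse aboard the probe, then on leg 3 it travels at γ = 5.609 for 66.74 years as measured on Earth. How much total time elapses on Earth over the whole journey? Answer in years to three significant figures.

Leg 1: 5.280 years is already measured on Earth.
Leg 2: γ = 6.88; Δt_2 = 6.880 × 10.26 = 70.59 years.
Leg 3: 66.74 years is already measured on Earth.
Total: 5.280 + 70.59 + 66.74 years.

Δt = 143 years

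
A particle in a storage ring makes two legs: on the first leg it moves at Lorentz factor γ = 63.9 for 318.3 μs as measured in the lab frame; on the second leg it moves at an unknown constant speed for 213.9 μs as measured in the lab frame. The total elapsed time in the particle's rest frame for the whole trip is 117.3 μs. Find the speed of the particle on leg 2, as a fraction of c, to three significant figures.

β = 0.851

Leg 1: γ = 63.9; τ_1 = 318.3/63.90 = 4.981 μs.
Leg 2: speed unknown; τ_2 = 213.9/γ_2.
Total proper time: 4.981 + τ_2 = 117.3, so τ_2 = 117.3 − 4.981 = 112.3 μs.
γ_2 = 213.9/112.3 = 1.904; β = √(1 − 1/γ²) = √0.7243.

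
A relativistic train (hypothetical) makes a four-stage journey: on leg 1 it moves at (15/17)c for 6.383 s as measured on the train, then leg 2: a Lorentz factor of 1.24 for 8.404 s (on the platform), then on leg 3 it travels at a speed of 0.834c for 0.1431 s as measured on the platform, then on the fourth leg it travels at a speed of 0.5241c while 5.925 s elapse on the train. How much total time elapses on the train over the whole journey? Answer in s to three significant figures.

τ = 19.2 s

Leg 1: 6.383 s is already measured on the train.
Leg 2: γ = 1.24; τ_2 = 8.404/1.240 = 6.777 s.
Leg 3: γ = 1/√(1 − 0.834²) = 1/√0.3044 = 1.812; τ_3 = 0.1431/1.812 = 0.07896 s.
Leg 4: 5.925 s is already measured on the train.
Total: 6.383 + 6.777 + 0.07896 + 5.925 s.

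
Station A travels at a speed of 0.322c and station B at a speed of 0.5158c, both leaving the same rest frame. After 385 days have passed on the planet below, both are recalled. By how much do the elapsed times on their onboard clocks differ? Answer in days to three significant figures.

|τ_A − τ_B| = 34.7 days

A: γ = 1/√(1 − 0.322²) = 1/√0.8963 = 1.056; τ_A = 385/1.056 = 364.5 days.
B: γ = 1/√(1 − 0.5158²) = 1/√0.7340 = 1.167; τ_B = 385/1.167 = 329.8 days.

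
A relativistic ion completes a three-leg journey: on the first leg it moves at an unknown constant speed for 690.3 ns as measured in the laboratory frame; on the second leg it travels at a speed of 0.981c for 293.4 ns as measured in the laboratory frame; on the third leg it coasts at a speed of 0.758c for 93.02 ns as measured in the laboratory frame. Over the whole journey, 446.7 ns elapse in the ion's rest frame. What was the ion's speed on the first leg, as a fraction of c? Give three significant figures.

β = 0.879

Leg 1: speed unknown; τ_1 = 690.3/γ_1.
Leg 2: γ = 1/√(1 − 0.981²) = 1/√0.03764 = 5.154; τ_2 = 293.4/5.154 = 56.92 ns.
Leg 3: γ = 1/√(1 − 0.758²) = 1/√0.4254 = 1.533; τ_3 = 93.02/1.533 = 60.67 ns.
Total proper time: τ_1 + 56.92 + 60.67 = 446.7, so τ_1 = 446.7 − 117.6 = 329.1 ns.
γ_1 = 690.3/329.1 = 2.098; β = √(1 − 1/γ²) = √0.7727.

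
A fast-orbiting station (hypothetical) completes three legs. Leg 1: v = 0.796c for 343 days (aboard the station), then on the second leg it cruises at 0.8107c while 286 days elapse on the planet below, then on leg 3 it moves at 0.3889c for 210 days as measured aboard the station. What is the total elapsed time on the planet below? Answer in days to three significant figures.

Δt = 1080 days

Leg 1: γ = 1/√(1 − 0.796²) = 1/√0.3664 = 1.652; Δt_1 = 1.652 × 343 = 566.7 days.
Leg 2: 286 days is already measured on the planet below.
Leg 3: γ = 1/√(1 − 0.3889²) = 1/√0.8488 = 1.085; Δt_3 = 1.085 × 210 = 227.9 days.
Total: 566.7 + 286.0 + 227.9 days.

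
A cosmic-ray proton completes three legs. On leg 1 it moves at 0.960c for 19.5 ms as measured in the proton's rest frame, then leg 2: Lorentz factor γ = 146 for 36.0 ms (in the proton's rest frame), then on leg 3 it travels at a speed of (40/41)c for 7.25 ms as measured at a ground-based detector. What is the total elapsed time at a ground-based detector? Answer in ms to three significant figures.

Leg 1: γ = 1/√(1 − 0.960²) = 25/7 ≈ 3.571; Δt_1 = 3.571 × 19.5 = 69.64 ms.
Leg 2: γ = 146; Δt_2 = 146.0 × 36.0 = 5256 ms.
Leg 3: 7.25 ms is already measured at a ground-based detector.
Total: 69.64 + 5256 + 7.250 ms.

Δt = 5330 ms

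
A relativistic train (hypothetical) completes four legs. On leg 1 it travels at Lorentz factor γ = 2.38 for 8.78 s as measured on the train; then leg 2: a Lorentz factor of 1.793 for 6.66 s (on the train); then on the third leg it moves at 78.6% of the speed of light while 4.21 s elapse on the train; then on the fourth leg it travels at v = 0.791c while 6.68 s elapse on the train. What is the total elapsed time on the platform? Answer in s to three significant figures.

Leg 1: γ = 2.38; Δt_1 = 2.380 × 8.78 = 20.90 s.
Leg 2: γ = 1.793; Δt_2 = 1.793 × 6.66 = 11.94 s.
Leg 3: β = 0.786; γ = 1/√(1 − 0.786²) = 1/√0.3822 = 1.618; Δt_3 = 1.618 × 4.21 = 6.810 s.
Leg 4: γ = 1/√(1 − 0.791²) = 1/√0.3743 = 1.634; Δt_4 = 1.634 × 6.68 = 10.92 s.
Total: 20.90 + 11.94 + 6.810 + 10.92 s.

Δt = 50.6 s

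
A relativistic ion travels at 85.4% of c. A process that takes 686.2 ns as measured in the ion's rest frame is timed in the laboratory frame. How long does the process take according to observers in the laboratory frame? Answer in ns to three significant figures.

Δt = 1320 ns

β = 0.854; γ = 1/√(1 − 0.854²) = 1/√0.2707 = 1.922
The interval measured in the ion's rest frame is the proper time (both events occur at the same place in that frame); the lab-frame interval is Δt = γτ = 1.922 × 686.2 ns.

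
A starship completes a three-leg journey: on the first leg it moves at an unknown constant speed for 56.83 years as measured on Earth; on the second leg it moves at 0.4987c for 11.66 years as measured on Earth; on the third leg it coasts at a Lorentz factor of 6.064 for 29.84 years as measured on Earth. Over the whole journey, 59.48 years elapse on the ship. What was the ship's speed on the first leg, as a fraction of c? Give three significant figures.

β = 0.623

Leg 1: speed unknown; τ_1 = 56.83/γ_1.
Leg 2: γ = 1/√(1 − 0.4987²) = 1/√0.7513 = 1.154; τ_2 = 11.66/1.154 = 10.11 years.
Leg 3: γ = 6.064; τ_3 = 29.84/6.064 = 4.921 years.
Total proper time: τ_1 + 10.11 + 4.921 = 59.48, so τ_1 = 59.48 − 15.03 = 44.45 years.
γ_1 = 56.83/44.45 = 1.278; β = √(1 − 1/γ²) = √0.3882.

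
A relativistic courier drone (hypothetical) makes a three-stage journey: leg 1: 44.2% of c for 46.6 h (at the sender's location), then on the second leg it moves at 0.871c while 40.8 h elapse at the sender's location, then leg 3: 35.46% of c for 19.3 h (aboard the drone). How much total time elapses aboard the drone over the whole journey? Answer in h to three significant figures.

τ = 81.1 h

Leg 1: β = 0.442; γ = 1/√(1 − 0.442²) = 1/√0.8046 = 1.115; τ_1 = 46.6/1.115 = 41.80 h.
Leg 2: γ = 1/√(1 − 0.871²) = 1/√0.2414 = 2.035; τ_2 = 40.8/2.035 = 20.04 h.
Leg 3: 19.3 h is already measured aboard the drone.
Total: 41.80 + 20.04 + 19.30 h.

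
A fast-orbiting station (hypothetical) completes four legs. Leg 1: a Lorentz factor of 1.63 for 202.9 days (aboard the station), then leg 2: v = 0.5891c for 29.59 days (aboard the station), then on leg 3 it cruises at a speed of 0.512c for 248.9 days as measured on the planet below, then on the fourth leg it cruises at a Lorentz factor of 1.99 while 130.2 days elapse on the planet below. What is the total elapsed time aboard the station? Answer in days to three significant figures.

Leg 1: 202.9 days is already measured aboard the station.
Leg 2: 29.59 days is already measured aboard the station.
Leg 3: γ = 1/√(1 − 0.512²) = 1/√0.7379 = 1.164; τ_3 = 248.9/1.164 = 213.8 days.
Leg 4: γ = 1.99; τ_4 = 130.2/1.990 = 65.43 days.
Total: 202.9 + 29.59 + 213.8 + 65.43 days.

τ = 512 days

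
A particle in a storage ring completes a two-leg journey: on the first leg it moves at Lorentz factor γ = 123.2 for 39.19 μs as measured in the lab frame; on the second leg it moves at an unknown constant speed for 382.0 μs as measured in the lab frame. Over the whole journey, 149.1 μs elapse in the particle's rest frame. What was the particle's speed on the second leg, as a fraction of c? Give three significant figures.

β = 0.921

Leg 1: γ = 123.2; τ_1 = 39.19/123.2 = 0.3181 μs.
Leg 2: speed unknown; τ_2 = 382.0/γ_2.
Total proper time: 0.3181 + τ_2 = 149.1, so τ_2 = 149.1 − 0.3181 = 148.8 μs.
γ_2 = 382.0/148.8 = 2.568; β = √(1 − 1/γ²) = √0.8483.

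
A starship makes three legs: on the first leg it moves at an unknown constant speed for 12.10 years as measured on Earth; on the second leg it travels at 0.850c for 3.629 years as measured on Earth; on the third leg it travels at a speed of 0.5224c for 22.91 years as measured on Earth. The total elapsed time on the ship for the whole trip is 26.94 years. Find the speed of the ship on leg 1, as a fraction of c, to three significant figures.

Leg 1: speed unknown; τ_1 = 12.10/γ_1.
Leg 2: γ = 1/√(1 − 0.850²) = 1/√0.2775 = 1.898; τ_2 = 3.629/1.898 = 1.912 years.
Leg 3: γ = 1/√(1 − 0.5224²) = 1/√0.7271 = 1.173; τ_3 = 22.91/1.173 = 19.54 years.
Total proper time: τ_1 + 1.912 + 19.54 = 26.94, so τ_1 = 26.94 − 21.45 = 5.493 years.
γ_1 = 12.10/5.493 = 2.203; β = √(1 − 1/γ²) = √0.7939.

β = 0.891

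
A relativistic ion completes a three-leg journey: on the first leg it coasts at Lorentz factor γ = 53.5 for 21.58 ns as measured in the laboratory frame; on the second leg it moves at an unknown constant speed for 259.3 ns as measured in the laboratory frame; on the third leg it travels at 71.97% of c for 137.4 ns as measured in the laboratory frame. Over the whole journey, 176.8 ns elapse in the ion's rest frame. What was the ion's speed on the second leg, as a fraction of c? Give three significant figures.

Leg 1: γ = 53.5; τ_1 = 21.58/53.50 = 0.4034 ns.
Leg 2: speed unknown; τ_2 = 259.3/γ_2.
Leg 3: β = 0.7197; γ = 1/√(1 − 0.7197²) = 1/√0.4820 = 1.440; τ_3 = 137.4/1.440 = 95.39 ns.
Total proper time: 0.4034 + τ_2 + 95.39 = 176.8, so τ_2 = 176.8 − 95.80 = 81.00 ns.
γ_2 = 259.3/81.00 = 3.201; β = √(1 − 1/γ²) = √0.9024.

β = 0.950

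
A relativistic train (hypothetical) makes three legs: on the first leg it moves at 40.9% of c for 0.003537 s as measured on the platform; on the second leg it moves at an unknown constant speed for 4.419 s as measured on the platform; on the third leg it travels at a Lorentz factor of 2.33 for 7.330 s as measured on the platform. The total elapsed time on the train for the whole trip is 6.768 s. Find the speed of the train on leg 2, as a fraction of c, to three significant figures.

Leg 1: β = 0.409; γ = 1/√(1 − 0.409²) = 1/√0.8327 = 1.096; τ_1 = 0.003537/1.096 = 0.003228 s.
Leg 2: speed unknown; τ_2 = 4.419/γ_2.
Leg 3: γ = 2.33; τ_3 = 7.330/2.330 = 3.146 s.
Total proper time: 0.003228 + τ_2 + 3.146 = 6.768, so τ_2 = 6.768 − 3.149 = 3.619 s.
γ_2 = 4.419/3.619 = 1.221; β = √(1 − 1/γ²) = √0.3294.

β = 0.574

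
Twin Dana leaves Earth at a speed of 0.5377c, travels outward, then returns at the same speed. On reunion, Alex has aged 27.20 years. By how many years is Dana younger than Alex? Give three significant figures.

γ = 1/√(1 − 0.5377²) = 1/√0.7109 = 1.186
Dana's elapsed proper time: τ = 27.20/1.186 = 22.93 years.
Age gap = Δt − τ = 27.20 − 22.93 years.

Δt − τ = 4.27 years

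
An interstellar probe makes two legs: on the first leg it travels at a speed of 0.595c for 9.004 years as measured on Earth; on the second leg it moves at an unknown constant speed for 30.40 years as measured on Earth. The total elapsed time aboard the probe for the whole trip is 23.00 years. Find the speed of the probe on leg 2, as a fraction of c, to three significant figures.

β = 0.855

Leg 1: γ = 1/√(1 − 0.595²) = 1/√0.6460 = 1.244; τ_1 = 9.004/1.244 = 7.237 years.
Leg 2: speed unknown; τ_2 = 30.40/γ_2.
Total proper time: 7.237 + τ_2 = 23.00, so τ_2 = 23.00 − 7.237 = 15.76 years.
γ_2 = 30.40/15.76 = 1.929; β = √(1 − 1/γ²) = √0.7311.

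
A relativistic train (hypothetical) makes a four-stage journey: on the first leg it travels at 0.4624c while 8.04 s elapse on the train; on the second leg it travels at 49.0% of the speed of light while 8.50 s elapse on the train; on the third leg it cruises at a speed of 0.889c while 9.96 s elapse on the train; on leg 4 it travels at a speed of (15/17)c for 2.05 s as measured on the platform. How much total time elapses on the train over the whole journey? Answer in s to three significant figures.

Leg 1: 8.04 s is already measured on the train.
Leg 2: 8.50 s is already measured on the train.
Leg 3: 9.96 s is already measured on the train.
Leg 4: γ = 1/√(1 − (15/17)²) = 17/8 = 2.125; τ_4 = 2.05/2.125 = 0.9647 s.
Total: 8.040 + 8.500 + 9.960 + 0.9647 s.

τ = 27.5 s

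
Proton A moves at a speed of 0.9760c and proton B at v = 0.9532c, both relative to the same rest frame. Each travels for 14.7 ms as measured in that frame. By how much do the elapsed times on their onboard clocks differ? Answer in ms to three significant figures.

A: γ = 1/√(1 − 0.9760²) = 1/√0.04742 = 4.592; τ_A = 14.7/4.592 = 3.201 ms.
B: γ = 1/√(1 − 0.9532²) = 1/√0.09141 = 3.308; τ_B = 14.7/3.308 = 4.444 ms.

|τ_A − τ_B| = 1.24 ms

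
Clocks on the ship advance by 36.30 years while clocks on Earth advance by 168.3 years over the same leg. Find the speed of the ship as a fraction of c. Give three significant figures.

v = 0.976c

The proper time is measured on the ship (both events occur at the ship's location); Δt is measured on Earth. γ = Δt/τ = 168.3/36.30 = 4.636.
β = √(1 − 1/γ²) = √(1 − 0.04652) = √0.9535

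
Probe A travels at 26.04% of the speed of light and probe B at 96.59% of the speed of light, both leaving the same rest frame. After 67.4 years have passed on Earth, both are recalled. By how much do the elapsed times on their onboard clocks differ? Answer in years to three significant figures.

A: β = 0.2604; γ = 1/√(1 − 0.2604²) = 1/√0.9322 = 1.036; τ_A = 67.4/1.036 = 65.07 years.
B: β = 0.9659; γ = 1/√(1 − 0.9659²) = 1/√0.06704 = 3.862; τ_B = 67.4/3.862 = 17.45 years.

|τ_A − τ_B| = 47.6 years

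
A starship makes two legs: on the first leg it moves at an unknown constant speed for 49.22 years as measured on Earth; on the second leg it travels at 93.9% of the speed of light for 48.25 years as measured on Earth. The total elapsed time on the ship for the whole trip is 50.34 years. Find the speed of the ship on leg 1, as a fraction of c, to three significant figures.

β = 0.728

Leg 1: speed unknown; τ_1 = 49.22/γ_1.
Leg 2: β = 0.939; γ = 1/√(1 − 0.939²) = 1/√0.1183 = 2.908; τ_2 = 48.25/2.908 = 16.59 years.
Total proper time: τ_1 + 16.59 = 50.34, so τ_1 = 50.34 − 16.59 = 33.75 years.
γ_1 = 49.22/33.75 = 1.459; β = √(1 − 1/γ²) = √0.5299.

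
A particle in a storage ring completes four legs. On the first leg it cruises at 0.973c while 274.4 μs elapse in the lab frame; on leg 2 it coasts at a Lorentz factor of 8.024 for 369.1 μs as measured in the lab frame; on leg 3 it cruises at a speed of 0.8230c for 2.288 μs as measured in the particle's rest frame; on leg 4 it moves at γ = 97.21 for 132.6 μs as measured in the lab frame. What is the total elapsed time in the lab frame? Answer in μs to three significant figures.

Δt = 780 μs

Leg 1: 274.4 μs is already measured in the lab frame.
Leg 2: 369.1 μs is already measured in the lab frame.
Leg 3: γ = 1/√(1 − 0.8230²) = 1/√0.3227 = 1.760; Δt_3 = 1.760 × 2.288 = 4.028 μs.
Leg 4: 132.6 μs is already measured in the lab frame.
Total: 274.4 + 369.1 + 4.028 + 132.6 μs.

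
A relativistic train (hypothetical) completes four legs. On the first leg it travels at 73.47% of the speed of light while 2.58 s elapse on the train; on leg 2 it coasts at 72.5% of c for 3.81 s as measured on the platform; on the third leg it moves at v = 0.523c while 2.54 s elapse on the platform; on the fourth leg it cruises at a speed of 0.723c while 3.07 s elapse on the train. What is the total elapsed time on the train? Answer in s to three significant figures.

Leg 1: 2.58 s is already measured on the train.
Leg 2: β = 0.725; γ = 1/√(1 − 0.725²) = 1/√0.4744 = 1.452; τ_2 = 3.81/1.452 = 2.624 s.
Leg 3: γ = 1/√(1 − 0.523²) = 1/√0.7265 = 1.173; τ_3 = 2.54/1.173 = 2.165 s.
Leg 4: 3.07 s is already measured on the train.
Total: 2.580 + 2.624 + 2.165 + 3.070 s.

τ = 10.4 s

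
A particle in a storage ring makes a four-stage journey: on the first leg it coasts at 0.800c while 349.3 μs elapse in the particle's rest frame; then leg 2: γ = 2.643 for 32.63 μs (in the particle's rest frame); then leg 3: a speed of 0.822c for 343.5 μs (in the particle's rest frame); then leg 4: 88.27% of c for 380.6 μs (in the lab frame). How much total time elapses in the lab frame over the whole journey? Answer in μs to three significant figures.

Δt = 1650 μs

Leg 1: γ = 1/√(1 − 0.800²) = 5/3 ≈ 1.667; Δt_1 = 1.667 × 349.3 = 582.2 μs.
Leg 2: γ = 2.643; Δt_2 = 2.643 × 32.63 = 86.24 μs.
Leg 3: γ = 1/√(1 − 0.822²) = 1/√0.3243 = 1.756; Δt_3 = 1.756 × 343.5 = 603.2 μs.
Leg 4: 380.6 μs is already measured in the lab frame.
Total: 582.2 + 86.24 + 603.2 + 380.6 μs.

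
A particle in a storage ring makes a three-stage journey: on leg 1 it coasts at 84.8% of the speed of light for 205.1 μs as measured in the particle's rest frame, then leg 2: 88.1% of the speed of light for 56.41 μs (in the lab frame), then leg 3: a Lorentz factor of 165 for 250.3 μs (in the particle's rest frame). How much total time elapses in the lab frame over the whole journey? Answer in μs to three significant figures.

Δt = 4.17×10⁴ μs

Leg 1: β = 0.848; γ = 1/√(1 − 0.848²) = 1/√0.2809 = 1.887; Δt_1 = 1.887 × 205.1 = 387.0 μs.
Leg 2: 56.41 μs is already measured in the lab frame.
Leg 3: γ = 165; Δt_3 = 165.0 × 250.3 = 4.130×10⁴ μs.
Total: 387.0 + 56.41 + 4.130×10⁴ μs.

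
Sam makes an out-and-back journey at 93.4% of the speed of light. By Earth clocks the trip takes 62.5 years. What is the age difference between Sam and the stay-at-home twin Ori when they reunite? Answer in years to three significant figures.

Δt − τ = 40.2 years

β = 0.934; γ = 1/√(1 − 0.934²) = 1/√0.1276 = 2.799
Sam's elapsed proper time: τ = 62.5/2.799 = 22.33 years.
Age gap = Δt − τ = 62.5 − 22.33 years.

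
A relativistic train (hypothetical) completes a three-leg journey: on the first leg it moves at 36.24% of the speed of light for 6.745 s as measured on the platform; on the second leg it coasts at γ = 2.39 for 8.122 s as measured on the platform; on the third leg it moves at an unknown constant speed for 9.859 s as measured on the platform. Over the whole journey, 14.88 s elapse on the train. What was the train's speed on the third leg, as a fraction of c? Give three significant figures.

Leg 1: β = 0.3624; γ = 1/√(1 − 0.3624²) = 1/√0.8687 = 1.073; τ_1 = 6.745/1.073 = 6.286 s.
Leg 2: γ = 2.39; τ_2 = 8.122/2.390 = 3.398 s.
Leg 3: speed unknown; τ_3 = 9.859/γ_3.
Total proper time: 6.286 + 3.398 + τ_3 = 14.88, so τ_3 = 14.88 − 9.685 = 5.195 s.
γ_3 = 9.859/5.195 = 1.898; β = √(1 − 1/γ²) = √0.7223.

β = 0.850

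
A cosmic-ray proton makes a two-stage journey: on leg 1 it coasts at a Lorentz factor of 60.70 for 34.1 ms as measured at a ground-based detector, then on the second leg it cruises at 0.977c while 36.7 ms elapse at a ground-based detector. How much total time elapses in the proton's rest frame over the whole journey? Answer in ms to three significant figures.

Leg 1: γ = 60.70; τ_1 = 34.1/60.70 = 0.5618 ms.
Leg 2: γ = 1/√(1 − 0.977²) = 1/√0.04547 = 4.690; τ_2 = 36.7/4.690 = 7.826 ms.
Total: 0.5618 + 7.826 ms.

τ = 8.39 ms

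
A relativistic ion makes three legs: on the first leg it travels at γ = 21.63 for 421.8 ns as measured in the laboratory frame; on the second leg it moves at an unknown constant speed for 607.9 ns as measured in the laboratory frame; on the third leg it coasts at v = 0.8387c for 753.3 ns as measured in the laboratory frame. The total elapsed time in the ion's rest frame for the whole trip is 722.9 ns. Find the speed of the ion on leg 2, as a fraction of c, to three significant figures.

β = 0.876

Leg 1: γ = 21.63; τ_1 = 421.8/21.63 = 19.50 ns.
Leg 2: speed unknown; τ_2 = 607.9/γ_2.
Leg 3: γ = 1/√(1 − 0.8387²) = 1/√0.2966 = 1.836; τ_3 = 753.3/1.836 = 410.2 ns.
Total proper time: 19.50 + τ_2 + 410.2 = 722.9, so τ_2 = 722.9 − 429.7 = 293.2 ns.
γ_2 = 607.9/293.2 = 2.074; β = √(1 − 1/γ²) = √0.7674.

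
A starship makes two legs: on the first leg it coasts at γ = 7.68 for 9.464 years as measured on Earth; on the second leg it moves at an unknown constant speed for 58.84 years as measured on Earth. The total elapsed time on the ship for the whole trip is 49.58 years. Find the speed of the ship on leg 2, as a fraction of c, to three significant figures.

Leg 1: γ = 7.68; τ_1 = 9.464/7.680 = 1.232 years.
Leg 2: speed unknown; τ_2 = 58.84/γ_2.
Total proper time: 1.232 + τ_2 = 49.58, so τ_2 = 49.58 − 1.232 = 48.35 years.
γ_2 = 58.84/48.35 = 1.217; β = √(1 − 1/γ²) = √0.3248.

β = 0.570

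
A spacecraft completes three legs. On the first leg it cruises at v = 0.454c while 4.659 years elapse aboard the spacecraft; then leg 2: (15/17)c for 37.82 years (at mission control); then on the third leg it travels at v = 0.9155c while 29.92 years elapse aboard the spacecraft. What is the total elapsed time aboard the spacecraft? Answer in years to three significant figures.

Leg 1: 4.659 years is already measured aboard the spacecraft.
Leg 2: γ = 1/√(1 − (15/17)²) = 17/8 = 2.125; τ_2 = 37.82/2.125 = 17.80 years.
Leg 3: 29.92 years is already measured aboard the spacecraft.
Total: 4.659 + 17.80 + 29.92 years.

τ = 52.4 years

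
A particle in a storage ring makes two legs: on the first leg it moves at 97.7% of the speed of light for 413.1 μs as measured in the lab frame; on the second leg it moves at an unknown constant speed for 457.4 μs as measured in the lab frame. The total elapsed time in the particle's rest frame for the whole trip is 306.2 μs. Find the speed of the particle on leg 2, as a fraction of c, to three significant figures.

Leg 1: β = 0.977; γ = 1/√(1 − 0.977²) = 1/√0.04547 = 4.690; τ_1 = 413.1/4.690 = 88.09 μs.
Leg 2: speed unknown; τ_2 = 457.4/γ_2.
Total proper time: 88.09 + τ_2 = 306.2, so τ_2 = 306.2 − 88.09 = 218.1 μs.
γ_2 = 457.4/218.1 = 2.097; β = √(1 − 1/γ²) = √0.7726.

β = 0.879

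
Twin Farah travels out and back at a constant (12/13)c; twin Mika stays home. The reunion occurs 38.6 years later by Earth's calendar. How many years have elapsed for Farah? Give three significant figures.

τ = 14.8 years

γ = 1/√(1 − (12/13)²) = 13/5 = 2.600
Farah's clock measures proper time along the trip: τ = Δt/γ = 38.6/2.600 years.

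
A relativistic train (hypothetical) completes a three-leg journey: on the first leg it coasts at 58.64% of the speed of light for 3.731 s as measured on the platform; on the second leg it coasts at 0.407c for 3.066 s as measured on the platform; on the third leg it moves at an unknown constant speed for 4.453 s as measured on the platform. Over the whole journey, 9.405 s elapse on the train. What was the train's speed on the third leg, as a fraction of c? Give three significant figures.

Leg 1: β = 0.5864; γ = 1/√(1 − 0.5864²) = 1/√0.6561 = 1.235; τ_1 = 3.731/1.235 = 3.022 s.
Leg 2: γ = 1/√(1 − 0.407²) = 1/√0.8344 = 1.095; τ_2 = 3.066/1.095 = 2.801 s.
Leg 3: speed unknown; τ_3 = 4.453/γ_3.
Total proper time: 3.022 + 2.801 + τ_3 = 9.405, so τ_3 = 9.405 − 5.823 = 3.582 s.
γ_3 = 4.453/3.582 = 1.243; β = √(1 − 1/γ²) = √0.3529.

β = 0.594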